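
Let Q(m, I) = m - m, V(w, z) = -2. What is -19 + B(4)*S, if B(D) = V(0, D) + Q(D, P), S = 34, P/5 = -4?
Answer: -87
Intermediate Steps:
P = -20 (P = 5*(-4) = -20)
Q(m, I) = 0
B(D) = -2 (B(D) = -2 + 0 = -2)
-19 + B(4)*S = -19 - 2*34 = -19 - 68 = -87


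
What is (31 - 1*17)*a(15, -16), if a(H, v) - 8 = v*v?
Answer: 3696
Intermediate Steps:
a(H, v) = 8 + v² (a(H, v) = 8 + v*v = 8 + v²)
(31 - 1*17)*a(15, -16) = (31 - 1*17)*(8 + (-16)²) = (31 - 17)*(8 + 256) = 14*264 = 3696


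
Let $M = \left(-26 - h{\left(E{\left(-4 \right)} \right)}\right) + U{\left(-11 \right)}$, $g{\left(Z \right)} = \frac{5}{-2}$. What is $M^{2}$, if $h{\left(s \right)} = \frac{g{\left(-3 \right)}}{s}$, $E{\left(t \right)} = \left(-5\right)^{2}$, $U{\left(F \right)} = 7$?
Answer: $\frac{35721}{100} \approx 357.21$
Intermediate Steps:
$g{\left(Z \right)} = - \frac{5}{2}$ ($g{\left(Z \right)} = 5 \left(- \frac{1}{2}\right) = - \frac{5}{2}$)
$E{\left(t \right)} = 25$
$h{\left(s \right)} = - \frac{5}{2 s}$
$M = - \frac{189}{10}$ ($M = \left(-26 - - \frac{5}{2 \cdot 25}\right) + 7 = \left(-26 - \left(- \frac{5}{2}\right) \frac{1}{25}\right) + 7 = \left(-26 - - \frac{1}{10}\right) + 7 = \left(-26 + \frac{1}{10}\right) + 7 = - \frac{259}{10} + 7 = - \frac{189}{10} \approx -18.9$)
$M^{2} = \left(- \frac{189}{10}\right)^{2} = \frac{35721}{100}$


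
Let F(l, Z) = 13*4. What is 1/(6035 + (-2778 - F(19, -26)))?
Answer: 1/3205 ≈ 0.00031201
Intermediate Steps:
F(l, Z) = 52
1/(6035 + (-2778 - F(19, -26))) = 1/(6035 + (-2778 - 1*52)) = 1/(6035 + (-2778 - 52)) = 1/(6035 - 2830) = 1/3205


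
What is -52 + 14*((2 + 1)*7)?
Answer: 242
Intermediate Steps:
-52 + 14*((2 + 1)*7) = -52 + 14*(3*7) = -52 + 14*21 = -52 + 294 = 242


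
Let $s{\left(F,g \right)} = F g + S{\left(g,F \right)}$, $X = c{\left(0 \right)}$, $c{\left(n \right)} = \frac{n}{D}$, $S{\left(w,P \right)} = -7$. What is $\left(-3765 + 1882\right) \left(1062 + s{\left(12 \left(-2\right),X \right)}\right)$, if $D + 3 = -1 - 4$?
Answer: $-1986565$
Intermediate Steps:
$D = -8$ ($D = -3 - 5 = -8$)
$c{\left(n \right)} = - \frac{n}{8}$ ($c{\left(n \right)} = \frac{n}{-8} = n \left(- \frac{1}{8}\right) = - \frac{n}{8}$)
$X = 0$ ($X = \left(- \frac{1}{8}\right) 0 = 0$)
$s{\left(F,g \right)} = -7 + F g$ ($s{\left(F,g \right)} = F g - 7 = -7 + F g$)
$\left(-3765 + 1882\right) \left(1062 + s{\left(12 \left(-2\right),X \right)}\right) = \left(-3765 + 1882\right) \left(1062 - \left(7 - 12 \left(-2\right) 0\right)\right) = - 1883 \left(1062 - 7\right) = \left(-1883\right) 1055 = -1986565$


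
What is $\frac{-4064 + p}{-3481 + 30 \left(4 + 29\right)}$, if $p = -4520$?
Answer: $\frac{8584}{2491} \approx 3.446$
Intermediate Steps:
$\frac{-4064 + p}{-3481 + 30 \left(4 + 29\right)} = \frac{-4064 - 4520}{-3481 + 30 \left(4 + 29\right)} = - \frac{8584}{-3481 + 30 \cdot 33} = - \frac{8584}{-3481 + 990} = - \frac{8584}{-2491} = \left(-8584\right) \left(- \frac{1}{2491}\right) = \frac{8584}{2491}$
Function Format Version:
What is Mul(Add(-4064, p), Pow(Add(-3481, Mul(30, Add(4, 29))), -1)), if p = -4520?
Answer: Rational(8584, 2491) ≈ 3.4460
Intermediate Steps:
Mul(Add(-4064, p), Pow(Add(-3481, Mul(30, Add(4, 29))), -1)) = Mul(Add(-4064, -4520), Pow(Add(-3481, Mul(30, Add(4, 29))), -1)) = Mul(-8584, Pow(Add(-3481, Mul(30, 33)), -1)) = Mul(-8584, Pow(Add(-3481, 990), -1)) = Mul(-8584, Pow(-2491, -1)) = Mul(-8584, Rational(-1, 2491)) = Rational(8584, 2491)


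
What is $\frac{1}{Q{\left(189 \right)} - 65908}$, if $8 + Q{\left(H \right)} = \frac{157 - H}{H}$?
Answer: $- \frac{189}{12458156} \approx -1.5171 \cdot 10^{-5}$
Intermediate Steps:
$Q{\left(H \right)} = -8 + \frac{157 - H}{H}$
$\frac{1}{Q{\left(189 \right)} - 65908} = \frac{1}{\left(-9 + \frac{157}{189}\right) - 65908} = \frac{1}{- \frac{1544}{189} - 65908} = \frac{1}{- \frac{12458156}{189}} = - \frac{189}{12458156}$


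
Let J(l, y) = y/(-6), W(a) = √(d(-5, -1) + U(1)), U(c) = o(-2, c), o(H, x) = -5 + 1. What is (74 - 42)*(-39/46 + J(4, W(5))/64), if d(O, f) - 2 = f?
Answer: -624/23 - I*√3/12 ≈ -27.13 - 0.14434*I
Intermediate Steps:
d(O, f) = 2 + f
o(H, x) = -4
U(c) = -4
W(a) = I*√3 (W(a) = √((2 - 1) - 4) = √(1 - 4) = √(-3) = I*√3)
J(l, y) = -y/6 (J(l, y) = y*(-⅙) = -y/6)
(74 - 42)*(-39/46 + J(4, W(5))/64) = (74 - 42)*(-39/46 - I*√3/6/64) = 32*(-39*1/46 - I*√3/6*(1/64)) = 32*(-39/46 - I*√3/384) = -624/23 - I*√3/12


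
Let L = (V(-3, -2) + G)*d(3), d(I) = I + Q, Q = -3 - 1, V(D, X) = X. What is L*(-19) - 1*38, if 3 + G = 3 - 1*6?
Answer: -190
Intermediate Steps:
G = -6 (G = -3 + (3 - 1*6) = -3 + (3 - 6) = -3 - 3 = -6)
Q = -4
d(I) = -4 + I (d(I) = I - 4 = -4 + I)
L = 8 (L = (-2 - 6)*(-4 + 3) = -8*(-1) = 8)
L*(-19) - 1*38 = 8*(-19) - 1*38 = -152 - 38 = -190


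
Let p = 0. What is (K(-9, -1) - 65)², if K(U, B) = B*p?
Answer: 4225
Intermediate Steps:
K(U, B) = 0 (K(U, B) = B*0 = 0)
(K(-9, -1) - 65)² = (0 - 65)² = (-65)² = 4225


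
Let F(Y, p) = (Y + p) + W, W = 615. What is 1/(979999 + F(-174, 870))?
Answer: 1/981310 ≈ 1.0190e-6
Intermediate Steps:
F(Y, p) = 615 + Y + p (F(Y, p) = (Y + p) + 615 = 615 + Y + p)
1/(979999 + F(-174, 870)) = 1/(979999 + (615 - 174 + 870)) = 1/(979999 + 1311) = 1/981310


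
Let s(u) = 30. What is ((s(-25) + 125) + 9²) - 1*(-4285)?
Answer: 4521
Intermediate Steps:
((s(-25) + 125) + 9²) - 1*(-4285) = ((30 + 125) + 9²) - 1*(-4285) = (155 + 81) + 4285 = 236 + 4285 = 4521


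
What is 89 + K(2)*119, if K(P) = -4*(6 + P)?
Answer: -3719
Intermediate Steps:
K(P) = -24 - 4*P
89 + K(2)*119 = 89 + (-24 - 4*2)*119 = 89 + (-24 - 8)*119 = 89 - 32*119 = 89 - 3808 = -3719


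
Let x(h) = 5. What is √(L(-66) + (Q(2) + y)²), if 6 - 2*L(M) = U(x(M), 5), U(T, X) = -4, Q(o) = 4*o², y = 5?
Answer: √446 ≈ 21.119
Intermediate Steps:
L(M) = 5 (L(M) = 3 - ½*(-4) = 3 + 2 = 5)
√(L(-66) + (Q(2) + y)²) = √(5 + (4*2² + 5)²) = √(5 + (4*4 + 5)²) = √(5 + (16 + 5)²) = √(5 + 21²) = √(5 + 441) = √446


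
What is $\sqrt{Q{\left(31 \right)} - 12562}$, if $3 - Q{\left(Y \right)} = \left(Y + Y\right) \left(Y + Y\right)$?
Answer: $i \sqrt{16403} \approx 128.07 i$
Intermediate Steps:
$Q{\left(Y \right)} = 3 - 4 Y^{2}$ ($Q{\left(Y \right)} = 3 - \left(Y + Y\right) \left(Y + Y\right) = 3 - 2 Y 2 Y = 3 - 4 Y^{2}$)
$\sqrt{Q{\left(31 \right)} - 12562} = \sqrt{\left(3 - 4 \cdot 31^{2}\right) - 12562} = \sqrt{\left(3 - 3844\right) - 12562} = \sqrt{-3841 - 12562} = \sqrt{-16403} = i \sqrt{16403}$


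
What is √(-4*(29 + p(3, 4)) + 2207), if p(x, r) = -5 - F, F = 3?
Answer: √2123 ≈ 46.076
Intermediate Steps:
p(x, r) = -8 (p(x, r) = -5 - 1*3 = -5 - 3 = -8)
√(-4*(29 + p(3, 4)) + 2207) = √(-4*(29 - 8) + 2207) = √(-4*21 + 2207) = √(-84 + 2207) = √2123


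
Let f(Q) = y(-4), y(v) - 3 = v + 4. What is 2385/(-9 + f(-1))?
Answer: -795/2 ≈ -397.50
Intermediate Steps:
y(v) = 7 + v (y(v) = 3 + (v + 4) = 3 + (4 + v) = 7 + v)
f(Q) = 3 (f(Q) = 7 - 4 = 3)
2385/(-9 + f(-1)) = 2385/(-9 + 3) = 2385/(-6) = -⅙*2385 = -795/2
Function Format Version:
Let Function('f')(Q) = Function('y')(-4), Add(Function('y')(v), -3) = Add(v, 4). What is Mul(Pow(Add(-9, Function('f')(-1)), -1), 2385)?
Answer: Rational(-795, 2) ≈ -397.50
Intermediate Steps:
Function('y')(v) = Add(7, v) (Function('y')(v) = Add(3, Add(v, 4)) = Add(3, Add(4, v)) = Add(7, v))
Function('f')(Q) = 3 (Function('f')(Q) = Add(7, -4) = 3)
Mul(Pow(Add(-9, Function('f')(-1)), -1), 2385) = Mul(Pow(Add(-9, 3), -1), 2385) = Mul(Pow(-6, -1), 2385) = Mul(Rational(-1, 6), 2385) = Rational(-795, 2)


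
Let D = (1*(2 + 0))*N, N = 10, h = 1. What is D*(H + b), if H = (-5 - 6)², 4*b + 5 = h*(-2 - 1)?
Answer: 2380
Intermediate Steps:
b = -2 (b = -5/4 + (1*(-2 - 1))/4 = -5/4 + (1*(-3))/4 = -5/4 + (¼)*(-3) = -5/4 - ¾ = -2)
D = 20 (D = (1*(2 + 0))*10 = (1*2)*10 = 2*10 = 20)
H = 121 (H = (-11)² = 121)
D*(H + b) = 20*(121 - 2) = 20*119 = 2380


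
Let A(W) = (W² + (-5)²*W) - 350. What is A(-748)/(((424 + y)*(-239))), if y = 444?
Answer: -8717/3346 ≈ -2.6052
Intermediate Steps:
A(W) = -350 + W² + 25*W (A(W) = (W² + 25*W) - 350 = -350 + W² + 25*W)
A(-748)/(((424 + y)*(-239))) = (-350 + (-748)² + 25*(-748))/(((424 + 444)*(-239))) = (-350 + 559504 - 18700)/((868*(-239))) = 540454/(-207452) = 540454*(-1/207452) = -8717/3346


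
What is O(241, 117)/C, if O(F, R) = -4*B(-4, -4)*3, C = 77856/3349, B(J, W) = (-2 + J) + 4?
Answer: 3349/3244 ≈ 1.0324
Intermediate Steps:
B(J, W) = 2 + J
C = 77856/3349 (C = 77856*(1/3349) = 77856/3349 ≈ 23.248)
O(F, R) = 24 (O(F, R) = -4*(2 - 4)*3 = -4*(-2)*3 = 8*3 = 24)
O(241, 117)/C = 24/(77856/3349) = 24*(3349/77856) = 3349/3244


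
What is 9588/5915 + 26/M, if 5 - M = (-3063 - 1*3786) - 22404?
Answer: 140339747/86530535 ≈ 1.6219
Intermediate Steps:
M = 29258 (M = 5 - ((-3063 - 1*3786) - 22404) = 5 - ((-3063 - 3786) - 22404) = 5 - (-6849 - 22404) = 5 - 1*(-29253) = 5 + 29253 = 29258)
9588/5915 + 26/M = 9588/5915 + 26/29258 = 9588*(1/5915) + 26*(1/29258) = 9588/5915 + 13/14629 = 140339747/86530535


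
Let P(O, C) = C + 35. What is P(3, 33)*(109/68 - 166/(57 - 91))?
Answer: 441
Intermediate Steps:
P(O, C) = 35 + C
P(3, 33)*(109/68 - 166/(57 - 91)) = (35 + 33)*(109/68 - 166/(57 - 91)) = 68*(109*(1/68) - 166/(-34)) = 68*(109/68 - 166*(-1/34)) = 68*(109/68 + 83/17) = 68*(441/68) = 441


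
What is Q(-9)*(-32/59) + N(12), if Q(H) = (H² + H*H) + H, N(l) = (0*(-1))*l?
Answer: -4896/59 ≈ -82.983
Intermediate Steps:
N(l) = 0 (N(l) = 0*l = 0)
Q(H) = H + 2*H² (Q(H) = (H² + H²) + H = 2*H² + H = H + 2*H²)
Q(-9)*(-32/59) + N(12) = (-9*(1 + 2*(-9)))*(-32/59) + 0 = (-9*(1 - 18))*(-32*1/59) + 0 = -9*(-17)*(-32/59) + 0 = 153*(-32/59) + 0 = -4896/59 + 0 = -4896/59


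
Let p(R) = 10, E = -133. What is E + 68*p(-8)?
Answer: 547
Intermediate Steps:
E + 68*p(-8) = -133 + 68*10 = -133 + 680 = 547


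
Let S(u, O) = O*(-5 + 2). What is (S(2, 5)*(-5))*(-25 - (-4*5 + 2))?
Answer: -525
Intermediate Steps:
S(u, O) = -3*O (S(u, O) = O*(-3) = -3*O)
(S(2, 5)*(-5))*(-25 - (-4*5 + 2)) = (-3*5*(-5))*(-25 - (-4*5 + 2)) = (-15*(-5))*(-25 - (-20 + 2)) = 75*(-25 - 1*(-18)) = 75*(-25 + 18) = 75*(-7) = -525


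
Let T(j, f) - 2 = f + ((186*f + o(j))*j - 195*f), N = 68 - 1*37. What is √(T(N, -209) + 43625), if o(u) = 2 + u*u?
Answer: 2*I*√272767 ≈ 1044.5*I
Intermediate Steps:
o(u) = 2 + u²
N = 31 (N = 68 - 37 = 31)
T(j, f) = 2 - 194*f + j*(2 + j² + 186*f) (T(j, f) = 2 + (f + ((186*f + (2 + j²))*j - 195*f)) = 2 + (f + ((2 + j² + 186*f)*j - 195*f)) = 2 + (f + (j*(2 + j² + 186*f) - 195*f)) = 2 + (f + (-195*f + j*(2 + j² + 186*f))) = 2 + (-194*f + j*(2 + j² + 186*f)) = 2 - 194*f + j*(2 + j² + 186*f))
√(T(N, -209) + 43625) = √((2 - 194*(-209) + 31*(2 + 31²) + 186*(-209)*31) + 43625) = √((2 + 40546 + 31*(2 + 961) - 1205094) + 43625) = √((2 + 40546 + 31*963 - 1205094) + 43625) = √((2 + 40546 + 29853 - 1205094) + 43625) = √(-1134693 + 43625) = √(-1091068) = 2*I*√272767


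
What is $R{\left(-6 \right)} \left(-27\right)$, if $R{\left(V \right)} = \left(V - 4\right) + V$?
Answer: $432$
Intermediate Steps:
$R{\left(V \right)} = -4 + 2 V$ ($R{\left(V \right)} = \left(-4 + V\right) + V = -4 + 2 V$)
$R{\left(-6 \right)} \left(-27\right) = \left(-4 + 2 \left(-6\right)\right) \left(-27\right) = \left(-4 - 12\right) \left(-27\right) = \left(-16\right) \left(-27\right) = 432$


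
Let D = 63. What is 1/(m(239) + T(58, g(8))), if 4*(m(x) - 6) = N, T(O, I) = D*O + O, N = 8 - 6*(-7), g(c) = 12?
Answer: 2/7461 ≈ 0.00026806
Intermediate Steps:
N = 50 (N = 8 + 42 = 50)
T(O, I) = 64*O (T(O, I) = 63*O + O = 64*O)
m(x) = 37/2 (m(x) = 6 + (1/4)*50 = 6 + 25/2 = 37/2)
1/(m(239) + T(58, g(8))) = 1/(37/2 + 64*58) = 1/(37/2 + 3712) = 1/(7461/2) = 2/7461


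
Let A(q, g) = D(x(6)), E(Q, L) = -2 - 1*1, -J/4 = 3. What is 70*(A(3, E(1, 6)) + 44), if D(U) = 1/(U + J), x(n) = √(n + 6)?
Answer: 33810/11 - 35*√3/33 ≈ 3071.8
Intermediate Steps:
J = -12 (J = -4*3 = -12)
x(n) = √(6 + n)
E(Q, L) = -3 (E(Q, L) = -2 - 1 = -3)
D(U) = 1/(-12 + U) (D(U) = 1/(U - 12) = 1/(-12 + U))
A(q, g) = 1/(-12 + 2*√3) (A(q, g) = 1/(-12 + √(6 + 6)) = 1/(-12 + √12) = 1/(-12 + 2*√3))
70*(A(3, E(1, 6)) + 44) = 70*((-1/11 - √3/66) + 44) = 70*(483/11 - √3/66) = 33810/11 - 35*√3/33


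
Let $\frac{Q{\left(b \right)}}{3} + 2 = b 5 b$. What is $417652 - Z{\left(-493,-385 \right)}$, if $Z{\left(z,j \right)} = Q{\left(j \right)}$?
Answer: $-1805717$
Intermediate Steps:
$Q{\left(b \right)} = -6 + 15 b^{2}$ ($Q{\left(b \right)} = -6 + 3 b 5 b = -6 + 3 \cdot 5 b b = -6 + 3 \cdot 5 b^{2} = -6 + 15 b^{2}$)
$Z{\left(z,j \right)} = -6 + 15 j^{2}$
$417652 - Z{\left(-493,-385 \right)} = 417652 - \left(-6 + 15 \left(-385\right)^{2}\right) = 417652 - \left(-6 + 15 \cdot 148225\right) = 417652 - \left(-6 + 2223375\right) = 417652 - 2223369 = -1805717$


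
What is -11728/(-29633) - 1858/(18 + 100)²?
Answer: 54121279/206304946 ≈ 0.26234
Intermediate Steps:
-11728/(-29633) - 1858/(18 + 100)² = -11728*(-1/29633) - 1858/(118²) = 11728/29633 - 1858/13924 = 11728/29633 - 1858*1/13924 = 11728/29633 - 929/6962 = 54121279/206304946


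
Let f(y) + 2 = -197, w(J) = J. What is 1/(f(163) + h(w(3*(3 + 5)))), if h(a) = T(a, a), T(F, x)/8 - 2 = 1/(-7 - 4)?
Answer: -11/2021 ≈ -0.0054429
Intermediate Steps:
f(y) = -199 (f(y) = -2 - 197 = -199)
T(F, x) = 168/11 (T(F, x) = 16 + 8/(-7 - 4) = 16 + 8/(-11) = 16 + 8*(-1/11) = 16 - 8/11 = 168/11)
h(a) = 168/11
1/(f(163) + h(w(3*(3 + 5)))) = 1/(-199 + 168/11) = 1/(-2021/11) = -11/2021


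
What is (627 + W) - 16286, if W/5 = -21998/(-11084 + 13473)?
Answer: -37519341/2389 ≈ -15705.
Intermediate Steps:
W = -109990/2389 (W = 5*(-21998/(-11084 + 13473)) = 5*(-21998/2389) = -109990/2389 ≈ -46.040)
(627 + W) - 16286 = (627 - 109990/2389) - 16286 = 1387913/2389 - 16286 = -37519341/2389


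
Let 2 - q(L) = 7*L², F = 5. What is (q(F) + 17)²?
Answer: 24336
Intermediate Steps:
q(L) = 2 - 7*L²
(q(F) + 17)² = ((2 - 7*5²) + 17)² = ((2 - 7*25) + 17)² = ((2 - 175) + 17)² = (-173 + 17)² = (-156)² = 24336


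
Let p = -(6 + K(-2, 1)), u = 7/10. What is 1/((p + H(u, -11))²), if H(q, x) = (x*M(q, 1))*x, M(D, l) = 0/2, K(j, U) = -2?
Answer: 1/16 ≈ 0.062500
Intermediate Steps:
u = 7/10 (u = 7*(⅒) = 7/10 ≈ 0.70000)
M(D, l) = 0 (M(D, l) = 0*(½) = 0)
H(q, x) = 0 (H(q, x) = (x*0)*x = 0*x = 0)
p = -4 (p = -(6 - 2) = -1*4 = -4)
1/((p + H(u, -11))²) = 1/((-4 + 0)²) = 1/((-4)²) = 1/16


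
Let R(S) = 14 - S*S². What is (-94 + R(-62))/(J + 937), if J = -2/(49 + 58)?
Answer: 8497512/33419 ≈ 254.27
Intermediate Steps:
R(S) = 14 - S³
J = -2/107 ≈ -0.018692
(-94 + R(-62))/(J + 937) = (-94 + (14 - 1*(-62)³))/(-2/107 + 937) = (-94 + (14 - 1*(-238328)))/(100257/107) = (-94 + (14 + 238328))*(107/100257) = (-94 + 238342)*(107/100257) = 238248*(107/100257) = 8497512/33419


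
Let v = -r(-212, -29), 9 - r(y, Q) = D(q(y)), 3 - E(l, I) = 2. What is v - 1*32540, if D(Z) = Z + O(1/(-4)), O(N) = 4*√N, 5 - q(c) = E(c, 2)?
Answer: -32545 + 2*I ≈ -32545.0 + 2.0*I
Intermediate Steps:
E(l, I) = 1 (E(l, I) = 3 - 1*2 = 3 - 2 = 1)
q(c) = 4 (q(c) = 5 - 1*1 = 5 - 1 = 4)
D(Z) = Z + 2*I (D(Z) = Z + 4*√(1/(-4)) = Z + 4*√(-¼) = Z + 4*(I/2) = Z + 2*I)
r(y, Q) = 5 - 2*I (r(y, Q) = 9 - (4 + 2*I) = 9 + (-4 - 2*I) = 5 - 2*I)
v = -5 + 2*I (v = -(5 - 2*I) = -5 + 2*I ≈ -5.0 + 2.0*I)
v - 1*32540 = (-5 + 2*I) - 1*32540 = (-5 + 2*I) - 32540 = -32545 + 2*I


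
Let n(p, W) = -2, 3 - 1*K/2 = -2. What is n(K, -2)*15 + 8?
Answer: -22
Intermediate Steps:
K = 10 (K = 6 - 2*(-2) = 6 + 4 = 10)
n(K, -2)*15 + 8 = -2*15 + 8 = -30 + 8 = -22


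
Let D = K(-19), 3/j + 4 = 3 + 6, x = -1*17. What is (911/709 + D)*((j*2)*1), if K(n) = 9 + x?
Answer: -28566/3545 ≈ -8.0581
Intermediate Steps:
x = -17
K(n) = -8 (K(n) = 9 - 17 = -8)
j = 3/5 (j = 3/(-4 + (3 + 6)) = 3/(-4 + 9) = 3/5 ≈ 0.60000)
D = -8
(911/709 + D)*((j*2)*1) = (911/709 - 8)*(((3/5)*2)*1) = (911*(1/709) - 8)*((6/5)*1) = (911/709 - 8)*(6/5) = -4761/709*6/5 = -28566/3545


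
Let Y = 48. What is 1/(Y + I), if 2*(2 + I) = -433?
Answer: -2/341 ≈ -0.0058651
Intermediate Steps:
I = -437/2 (I = -2 + (½)*(-433) = -2 - 433/2 = -437/2 ≈ -218.50)
1/(Y + I) = 1/(48 - 437/2) = 1/(-341/2) = -2/341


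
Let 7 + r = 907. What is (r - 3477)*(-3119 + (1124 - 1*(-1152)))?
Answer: 2172411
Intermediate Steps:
r = 900 (r = -7 + 907 = 900)
(r - 3477)*(-3119 + (1124 - 1*(-1152))) = (900 - 3477)*(-3119 + (1124 - 1*(-1152))) = -2577*(-3119 + (1124 + 1152)) = -2577*(-3119 + 2276) = -2577*(-843) = 2172411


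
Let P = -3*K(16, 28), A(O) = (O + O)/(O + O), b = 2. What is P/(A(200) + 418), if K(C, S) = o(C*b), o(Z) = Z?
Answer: -96/419 ≈ -0.22912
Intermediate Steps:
K(C, S) = 2*C (K(C, S) = C*2 = 2*C)
A(O) = 1 (A(O) = (2*O)/((2*O)) = (2*O)*(1/(2*O)) = 1)
P = -96 (P = -6*16 = -3*32 = -96)
P/(A(200) + 418) = -96/(1 + 418) = -96/419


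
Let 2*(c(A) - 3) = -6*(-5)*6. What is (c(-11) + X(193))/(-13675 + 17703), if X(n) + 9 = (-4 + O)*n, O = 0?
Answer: -172/1007 ≈ -0.17080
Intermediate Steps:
c(A) = 93 (c(A) = 3 + (-6*(-5)*6)/2 = 3 + (30*6)/2 = 3 + (½)*180 = 3 + 90 = 93)
X(n) = -9 - 4*n (X(n) = -9 + (-4 + 0)*n = -9 - 4*n)
(c(-11) + X(193))/(-13675 + 17703) = (93 + (-9 - 4*193))/(-13675 + 17703) = (93 + (-9 - 772))/4028 = (93 - 781)*(1/4028) = -688*1/4028 = -172/1007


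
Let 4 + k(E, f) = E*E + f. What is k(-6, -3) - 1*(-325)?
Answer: 354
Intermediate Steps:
k(E, f) = -4 + f + E**2 (k(E, f) = -4 + (E*E + f) = -4 + (E**2 + f) = -4 + (f + E**2) = -4 + f + E**2)
k(-6, -3) - 1*(-325) = (-4 - 3 + (-6)**2) - 1*(-325) = (-4 - 3 + 36) + 325 = 29 + 325 = 354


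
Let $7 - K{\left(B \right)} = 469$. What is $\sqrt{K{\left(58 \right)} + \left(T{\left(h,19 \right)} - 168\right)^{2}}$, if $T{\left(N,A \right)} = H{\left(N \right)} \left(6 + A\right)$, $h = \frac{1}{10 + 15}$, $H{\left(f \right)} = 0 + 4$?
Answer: $\sqrt{4162} \approx 64.514$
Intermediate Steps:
$K{\left(B \right)} = -462$ ($K{\left(B \right)} = 7 - 469 = -462$)
$H{\left(f \right)} = 4$
$h = \frac{1}{25} \approx 0.04$
$T{\left(N,A \right)} = 24 + 4 A$ ($T{\left(N,A \right)} = 4 \left(6 + A\right) = 24 + 4 A$)
$\sqrt{K{\left(58 \right)} + \left(T{\left(h,19 \right)} - 168\right)^{2}} = \sqrt{-462 + \left(\left(24 + 4 \cdot 19\right) - 168\right)^{2}} = \sqrt{-462 + \left(\left(24 + 76\right) - 168\right)^{2}} = \sqrt{-462 + \left(100 - 168\right)^{2}} = \sqrt{-462 + \left(-68\right)^{2}} = \sqrt{-462 + 4624} = \sqrt{4162}$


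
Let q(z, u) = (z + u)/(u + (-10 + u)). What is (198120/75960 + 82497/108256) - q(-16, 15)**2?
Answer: 5769498547/1713151200 ≈ 3.3678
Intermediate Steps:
q(z, u) = (u + z)/(-10 + 2*u)
(198120/75960 + 82497/108256) - q(-16, 15)**2 = (198120/75960 + 82497/108256) - ((15 - 16)/(2*(-5 + 15)))**2 = (198120*(1/75960) + 82497*(1/108256)) - ((1/2)*(-1)/10)**2 = (1651/633 + 82497/108256) - ((1/2)*(1/10)*(-1))**2 = 230951257/68526048 - (-1/20)**2 = 230951257/68526048 - 1*1/400 = 230951257/68526048 - 1/400 = 5769498547/1713151200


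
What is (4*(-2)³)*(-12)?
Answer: 384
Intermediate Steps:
(4*(-2)³)*(-12) = (4*(-8))*(-12) = -32*(-12) = 384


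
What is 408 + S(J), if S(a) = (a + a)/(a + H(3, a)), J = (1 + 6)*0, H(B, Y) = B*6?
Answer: 408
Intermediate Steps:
H(B, Y) = 6*B
J = 0 (J = 7*0 = 0)
S(a) = 2*a/(18 + a) (S(a) = (a + a)/(a + 6*3) = (2*a)/(a + 18) = (2*a)/(18 + a) = 2*a/(18 + a))
408 + S(J) = 408 + 2*0/(18 + 0) = 408 + 2*0/18 = 408 + 2*0*(1/18) = 408 + 0 = 408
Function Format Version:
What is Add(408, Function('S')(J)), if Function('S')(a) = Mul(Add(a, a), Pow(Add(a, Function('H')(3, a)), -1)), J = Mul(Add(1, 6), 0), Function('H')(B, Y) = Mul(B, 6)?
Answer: 408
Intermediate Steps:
Function('H')(B, Y) = Mul(6, B)
J = 0 (J = Mul(7, 0) = 0)
Function('S')(a) = Mul(2, a, Pow(Add(18, a), -1)) (Function('S')(a) = Mul(Add(a, a), Pow(Add(a, Mul(6, 3)), -1)) = Mul(Mul(2, a), Pow(Add(a, 18), -1)) = Mul(Mul(2, a), Pow(Add(18, a), -1)) = Mul(2, a, Pow(Add(18, a), -1)))
Add(408, Function('S')(J)) = Add(408, Mul(2, 0, Pow(Add(18, 0), -1))) = Add(408, Mul(2, 0, Pow(18, -1))) = Add(408, Mul(2, 0, Rational(1, 18))) = Add(408, 0) = 408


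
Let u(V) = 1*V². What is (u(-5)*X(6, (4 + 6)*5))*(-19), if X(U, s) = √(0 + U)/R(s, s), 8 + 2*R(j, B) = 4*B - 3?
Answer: -950*√6/189 ≈ -12.312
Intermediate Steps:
R(j, B) = -11/2 + 2*B (R(j, B) = -4 + (4*B - 3)/2 = -4 + (-3 + 4*B)/2 = -4 + (-3/2 + 2*B) = -11/2 + 2*B)
u(V) = V²
X(U, s) = √U/(-11/2 + 2*s) (X(U, s) = √(0 + U)/(-11/2 + 2*s) = √U/(-11/2 + 2*s))
(u(-5)*X(6, (4 + 6)*5))*(-19) = ((-5)²*(2*√6/(-11 + 4*((4 + 6)*5))))*(-19) = (25*(2*√6/(-11 + 4*(10*5))))*(-19) = (25*(2*√6/(-11 + 4*50)))*(-19) = (25*(2*√6/(-11 + 200)))*(-19) = (25*(2*√6/189))*(-19) = (50*√6/189)*(-19) = -950*√6/189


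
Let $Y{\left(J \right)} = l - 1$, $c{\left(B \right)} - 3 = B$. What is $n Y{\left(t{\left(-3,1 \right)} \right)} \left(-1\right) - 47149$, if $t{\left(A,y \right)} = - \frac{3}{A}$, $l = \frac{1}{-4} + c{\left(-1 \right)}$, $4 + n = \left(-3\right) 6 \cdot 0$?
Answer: $-47146$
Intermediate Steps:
$c{\left(B \right)} = 3 + B$
$n = -4$ ($n = -4 + \left(-3\right) 6 \cdot 0 = -4 - 0 = -4 + 0 = -4$)
$l = \frac{7}{4}$ ($l = \frac{1}{-4} + \left(3 - 1\right) = - \frac{1}{4} + 2 = \frac{7}{4} \approx 1.75$)
$Y{\left(J \right)} = \frac{3}{4}$ ($Y{\left(J \right)} = \frac{7}{4} - 1 = \frac{3}{4}$)
$n Y{\left(t{\left(-3,1 \right)} \right)} \left(-1\right) - 47149 = \left(-4\right) \frac{3}{4} \left(-1\right) - 47149 = \left(-3\right) \left(-1\right) - 47149 = 3 - 47149 = -47146$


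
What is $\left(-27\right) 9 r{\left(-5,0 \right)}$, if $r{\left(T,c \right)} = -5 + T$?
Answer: $2430$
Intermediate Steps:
$\left(-27\right) 9 r{\left(-5,0 \right)} = \left(-27\right) 9 \left(-5 - 5\right) = \left(-243\right) \left(-10\right) = 2430$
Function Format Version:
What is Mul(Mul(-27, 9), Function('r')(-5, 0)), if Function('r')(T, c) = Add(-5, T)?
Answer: 2430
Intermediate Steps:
Mul(Mul(-27, 9), Function('r')(-5, 0)) = Mul(Mul(-27, 9), Add(-5, -5)) = Mul(-243, -10) = 2430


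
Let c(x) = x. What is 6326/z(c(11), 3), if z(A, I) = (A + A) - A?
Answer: 6326/11 ≈ 575.09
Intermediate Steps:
z(A, I) = A (z(A, I) = 2*A - A = A)
6326/z(c(11), 3) = 6326/11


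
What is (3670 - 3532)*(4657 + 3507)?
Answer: 1126632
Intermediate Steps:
(3670 - 3532)*(4657 + 3507) = 138*8164 = 1126632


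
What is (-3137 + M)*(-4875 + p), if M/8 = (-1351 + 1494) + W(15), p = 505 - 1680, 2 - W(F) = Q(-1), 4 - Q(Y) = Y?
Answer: 12202850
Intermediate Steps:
Q(Y) = 4 - Y
W(F) = -3 (W(F) = 2 - (4 - 1*(-1)) = 2 - (4 + 1) = 2 - 1*5 = 2 - 5 = -3)
p = -1175
M = 1120 (M = 8*((-1351 + 1494) - 3) = 8*(143 - 3) = 8*140 = 1120)
(-3137 + M)*(-4875 + p) = (-3137 + 1120)*(-4875 - 1175) = -2017*(-6050) = 12202850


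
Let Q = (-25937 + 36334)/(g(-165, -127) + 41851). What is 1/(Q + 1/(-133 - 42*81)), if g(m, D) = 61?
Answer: 148158920/36711483 ≈ 4.0358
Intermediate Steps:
Q = 10397/41912 (Q = (-25937 + 36334)/(61 + 41851) = 10397/41912 ≈ 0.24807)
1/(Q + 1/(-133 - 42*81)) = 1/(10397/41912 + 1/(-133 - 42*81)) = 1/(10397/41912 + 1/(-133 - 3402)) = 1/(10397/41912 + 1/(-3535)) = 1/(10397/41912 - 1/3535) = 1/(36711483/148158920) = 148158920/36711483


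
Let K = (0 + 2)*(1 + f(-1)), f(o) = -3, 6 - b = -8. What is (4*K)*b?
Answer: -224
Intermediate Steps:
b = 14 (b = 6 - 1*(-8) = 6 + 8 = 14)
K = -4 (K = (0 + 2)*(1 - 3) = 2*(-2) = -4)
(4*K)*b = (4*(-4))*14 = -16*14 = -224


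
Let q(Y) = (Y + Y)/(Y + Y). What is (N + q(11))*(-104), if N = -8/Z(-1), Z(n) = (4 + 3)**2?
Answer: -4264/49 ≈ -87.020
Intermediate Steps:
Z(n) = 49 (Z(n) = 7**2 = 49)
q(Y) = 1 (q(Y) = (2*Y)/((2*Y)) = (2*Y)*(1/(2*Y)) = 1)
N = -8/49 ≈ -0.16327
(N + q(11))*(-104) = (-8/49 + 1)*(-104) = (41/49)*(-104) = -4264/49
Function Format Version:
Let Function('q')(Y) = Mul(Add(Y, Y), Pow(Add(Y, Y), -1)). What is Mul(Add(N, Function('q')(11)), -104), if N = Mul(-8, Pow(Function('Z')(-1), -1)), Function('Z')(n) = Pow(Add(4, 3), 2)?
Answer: Rational(-4264, 49) ≈ -87.020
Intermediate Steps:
Function('Z')(n) = 49 (Function('Z')(n) = Pow(7, 2) = 49)
Function('q')(Y) = 1 (Function('q')(Y) = Mul(Mul(2, Y), Pow(Mul(2, Y), -1)) = Mul(Mul(2, Y), Mul(Rational(1, 2), Pow(Y, -1))) = 1)
N = Rational(-8, 49) (N = Mul(-8, Pow(49, -1)) = Mul(-8, Rational(1, 49)) = Rational(-8, 49) ≈ -0.16327)
Mul(Add(N, Function('q')(11)), -104) = Mul(Add(Rational(-8, 49), 1), -104) = Mul(Rational(41, 49), -104) = Rational(-4264, 49)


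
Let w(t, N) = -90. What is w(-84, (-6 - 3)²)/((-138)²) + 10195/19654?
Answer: 2672010/5198483 ≈ 0.51400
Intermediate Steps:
w(-84, (-6 - 3)²)/((-138)²) + 10195/19654 = -90/((-138)²) + 10195/19654 = -90/19044 + 10195*(1/19654) = -90*1/19044 + 10195/19654 = -5/1058 + 10195/19654 = 2672010/5198483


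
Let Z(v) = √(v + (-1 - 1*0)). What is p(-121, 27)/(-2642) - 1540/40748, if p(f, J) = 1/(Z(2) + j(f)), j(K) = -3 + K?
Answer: -125101723/3310428642 ≈ -0.037790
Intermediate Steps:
Z(v) = √(-1 + v) (Z(v) = √(v + (-1 + 0)) = √(v - 1) = √(-1 + v))
p(f, J) = 1/(-2 + f) (p(f, J) = 1/(√(-1 + 2) + (-3 + f)) = 1/(√1 + (-3 + f)) = 1/(1 + (-3 + f)) = 1/(-2 + f))
p(-121, 27)/(-2642) - 1540/40748 = 1/(-2 - 121*(-2642)) - 1540/40748 = -1/2642/(-123) - 1540*1/40748 = -1/123*(-1/2642) - 385/10187 = 1/324966 - 385/10187 = -125101723/3310428642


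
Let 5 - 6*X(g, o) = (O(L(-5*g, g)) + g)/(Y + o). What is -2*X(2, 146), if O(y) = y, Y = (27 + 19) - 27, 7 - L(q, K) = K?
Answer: -818/495 ≈ -1.6525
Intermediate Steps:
L(q, K) = 7 - K
Y = 19 (Y = 46 - 27 = 19)
X(g, o) = ⅚ - 7/(6*(19 + o)) (X(g, o) = ⅚ - ((7 - g) + g)/(6*(19 + o)) = ⅚ - 7/(6*(19 + o)))
-2*X(2, 146) = -(88 + 5*146)/(3*(19 + 146)) = -(88 + 730)/(3*165) = -818/(3*165) = -2*409/495 = -818/495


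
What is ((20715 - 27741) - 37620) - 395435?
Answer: -440081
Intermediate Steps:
((20715 - 27741) - 37620) - 395435 = (-7026 - 37620) - 395435 = -44646 - 395435 = -440081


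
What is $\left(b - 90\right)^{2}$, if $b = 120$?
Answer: $900$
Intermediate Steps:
$\left(b - 90\right)^{2} = \left(120 - 90\right)^{2} = 30^{2} = 900$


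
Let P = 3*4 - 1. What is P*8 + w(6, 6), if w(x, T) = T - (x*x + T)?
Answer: 52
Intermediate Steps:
P = 11 (P = 12 - 1 = 11)
w(x, T) = -x² (w(x, T) = T - (x² + T) = T - (T + x²) = T + (-T - x²) = -x²)
P*8 + w(6, 6) = 11*8 - 1*6² = 88 - 1*36 = 88 - 36 = 52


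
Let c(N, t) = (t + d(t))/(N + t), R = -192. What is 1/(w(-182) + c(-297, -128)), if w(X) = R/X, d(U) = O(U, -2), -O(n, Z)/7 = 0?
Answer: 38675/52448 ≈ 0.73740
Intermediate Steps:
O(n, Z) = 0 (O(n, Z) = -7*0 = 0)
d(U) = 0
c(N, t) = t/(N + t) (c(N, t) = (t + 0)/(N + t) = t/(N + t))
w(X) = -192/X
1/(w(-182) + c(-297, -128)) = 1/(-192/(-182) - 128/(-297 - 128)) = 1/(-192*(-1/182) - 128/(-425)) = 1/(96/91 - 128*(-1/425)) = 1/(96/91 + 128/425) = 1/(52448/38675) = 38675/52448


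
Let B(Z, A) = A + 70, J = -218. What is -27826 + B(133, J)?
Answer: -27974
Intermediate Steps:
B(Z, A) = 70 + A
-27826 + B(133, J) = -27826 + (70 - 218) = -27826 - 148 = -27974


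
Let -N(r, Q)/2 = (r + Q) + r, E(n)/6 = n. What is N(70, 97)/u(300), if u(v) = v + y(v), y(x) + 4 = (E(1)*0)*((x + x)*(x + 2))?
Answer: -237/148 ≈ -1.6014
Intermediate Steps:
E(n) = 6*n
N(r, Q) = -4*r - 2*Q (N(r, Q) = -2*((r + Q) + r) = -2*((Q + r) + r) = -2*(Q + 2*r) = -4*r - 2*Q)
y(x) = -4 (y(x) = -4 + ((6*1)*0)*((x + x)*(x + 2)) = -4 + (6*0)*((2*x)*(2 + x)) = -4 + 0*(2*x*(2 + x)) = -4 + 0 = -4)
u(v) = -4 + v (u(v) = v - 4 = -4 + v)
N(70, 97)/u(300) = (-4*70 - 2*97)/(-4 + 300) = (-280 - 194)/296 = -474*1/296 = -237/148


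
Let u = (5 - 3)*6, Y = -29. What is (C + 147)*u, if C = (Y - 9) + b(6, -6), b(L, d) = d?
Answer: 1236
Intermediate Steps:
C = -44 (C = (-29 - 9) - 6 = -38 - 6 = -44)
u = 12 (u = 2*6 = 12)
(C + 147)*u = (-44 + 147)*12 = 103*12 = 1236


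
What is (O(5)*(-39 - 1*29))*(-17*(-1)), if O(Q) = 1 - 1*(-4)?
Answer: -5780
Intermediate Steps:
O(Q) = 5 (O(Q) = 1 + 4 = 5)
(O(5)*(-39 - 1*29))*(-17*(-1)) = (5*(-39 - 1*29))*(-17*(-1)) = (5*(-39 - 29))*17 = (5*(-68))*17 = -340*17 = -5780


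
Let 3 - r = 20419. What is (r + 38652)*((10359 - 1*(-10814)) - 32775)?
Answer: -211574072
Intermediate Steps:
r = -20416 (r = 3 - 1*20419 = 3 - 20419 = -20416)
(r + 38652)*((10359 - 1*(-10814)) - 32775) = (-20416 + 38652)*((10359 - 1*(-10814)) - 32775) = 18236*((10359 + 10814) - 32775) = 18236*(21173 - 32775) = 18236*(-11602) = -211574072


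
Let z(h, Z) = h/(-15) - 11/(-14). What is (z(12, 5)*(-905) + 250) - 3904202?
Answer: -54655147/14 ≈ -3.9039e+6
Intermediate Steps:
z(h, Z) = 11/14 - h/15 (z(h, Z) = h*(-1/15) - 11*(-1/14) = -h/15 + 11/14 = 11/14 - h/15)
(z(12, 5)*(-905) + 250) - 3904202 = ((11/14 - 1/15*12)*(-905) + 250) - 3904202 = ((11/14 - ⅘)*(-905) + 250) - 3904202 = (-1/70*(-905) + 250) - 3904202 = (181/14 + 250) - 3904202 = 3681/14 - 3904202 = -54655147/14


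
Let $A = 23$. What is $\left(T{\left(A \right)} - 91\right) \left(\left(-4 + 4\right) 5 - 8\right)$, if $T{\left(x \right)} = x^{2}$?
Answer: $-3504$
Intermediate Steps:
$\left(T{\left(A \right)} - 91\right) \left(\left(-4 + 4\right) 5 - 8\right) = \left(23^{2} - 91\right) \left(\left(-4 + 4\right) 5 - 8\right) = \left(529 - 91\right) \left(0 \cdot 5 - 8\right) = 438 \left(0 - 8\right) = 438 \left(-8\right) = -3504$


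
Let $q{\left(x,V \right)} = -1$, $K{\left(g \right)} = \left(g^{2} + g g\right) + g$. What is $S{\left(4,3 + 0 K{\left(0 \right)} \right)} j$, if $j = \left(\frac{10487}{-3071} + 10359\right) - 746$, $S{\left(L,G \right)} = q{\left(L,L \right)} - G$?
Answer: $- \frac{118044144}{3071} \approx -38438.0$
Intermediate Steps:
$K{\left(g \right)} = g + 2 g^{2}$ ($K{\left(g \right)} = \left(g^{2} + g^{2}\right) + g = 2 g^{2} + g = g + 2 g^{2}$)
$S{\left(L,G \right)} = -1 - G$
$j = \frac{29511036}{3071}$ ($j = \left(10487 \left(- \frac{1}{3071}\right) + 10359\right) - 746 = \left(- \frac{10487}{3071} + 10359\right) - 746 = \frac{31802002}{3071} - 746 = \frac{29511036}{3071} \approx 9609.6$)
$S{\left(4,3 + 0 K{\left(0 \right)} \right)} j = \left(-1 - \left(3 + 0 \cdot 0 \left(1 + 2 \cdot 0\right)\right)\right) \frac{29511036}{3071} = \left(-1 - \left(3 + 0 \cdot 0 \left(1 + 0\right)\right)\right) \frac{29511036}{3071} = \left(-1 - \left(3 + 0 \cdot 0 \cdot 1\right)\right) \frac{29511036}{3071} = \left(-1 - \left(3 + 0 \cdot 0\right)\right) \frac{29511036}{3071} = \left(-1 - \left(3 + 0\right)\right) \frac{29511036}{3071} = \left(-1 - 3\right) \frac{29511036}{3071} = \left(-4\right) \frac{29511036}{3071} = - \frac{118044144}{3071}$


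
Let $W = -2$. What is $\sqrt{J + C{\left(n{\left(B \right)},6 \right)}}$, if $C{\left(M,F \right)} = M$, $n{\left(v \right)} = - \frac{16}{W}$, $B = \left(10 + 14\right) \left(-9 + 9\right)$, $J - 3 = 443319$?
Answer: $\sqrt{443330} \approx 665.83$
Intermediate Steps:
$J = 443322$ ($J = 3 + 443319 = 443322$)
$B = 0$ ($B = 24 \cdot 0 = 0$)
$n{\left(v \right)} = 8$ ($n{\left(v \right)} = - \frac{16}{-2} = \left(-16\right) \left(- \frac{1}{2}\right) = 8$)
$\sqrt{J + C{\left(n{\left(B \right)},6 \right)}} = \sqrt{443322 + 8} = \sqrt{443330}$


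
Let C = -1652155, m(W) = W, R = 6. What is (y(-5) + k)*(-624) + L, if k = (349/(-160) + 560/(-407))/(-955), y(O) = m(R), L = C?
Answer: -6436240062227/3886850 ≈ -1.6559e+6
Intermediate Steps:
L = -1652155
y(O) = 6
k = 231643/62189600 (k = (349*(-1/160) + 560*(-1/407))*(-1/955) = (-349/160 - 560/407)*(-1/955) = -231643/65120*(-1/955) = 231643/62189600 ≈ 0.0037248)
(y(-5) + k)*(-624) + L = (6 + 231643/62189600)*(-624) - 1652155 = (373369243/62189600)*(-624) - 1652155 = -14561400477/3886850 - 1652155 = -6436240062227/3886850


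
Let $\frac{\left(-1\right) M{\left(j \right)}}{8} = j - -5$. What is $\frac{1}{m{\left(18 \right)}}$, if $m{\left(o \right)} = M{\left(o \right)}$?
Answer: $- \frac{1}{184} \approx -0.0054348$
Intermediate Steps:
$M{\left(j \right)} = -40 - 8 j$ ($M{\left(j \right)} = - 8 \left(j - -5\right) = - 8 \left(j + 5\right) = - 8 \left(5 + j\right) = -40 - 8 j$)
$m{\left(o \right)} = -40 - 8 o$
$\frac{1}{m{\left(18 \right)}} = \frac{1}{-40 - 144} = \frac{1}{-184} = - \frac{1}{184}$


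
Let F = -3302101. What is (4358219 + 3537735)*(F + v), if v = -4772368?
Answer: -63755635798426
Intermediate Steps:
(4358219 + 3537735)*(F + v) = (4358219 + 3537735)*(-3302101 - 4772368) = 7895954*(-8074469) = -63755635798426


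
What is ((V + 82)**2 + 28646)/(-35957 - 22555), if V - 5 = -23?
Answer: -5457/9752 ≈ -0.55958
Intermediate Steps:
V = -18 (V = 5 - 23 = -18)
((V + 82)**2 + 28646)/(-35957 - 22555) = ((-18 + 82)**2 + 28646)/(-35957 - 22555) = (64**2 + 28646)/(-58512) = (4096 + 28646)*(-1/58512) = 32742*(-1/58512) = -5457/9752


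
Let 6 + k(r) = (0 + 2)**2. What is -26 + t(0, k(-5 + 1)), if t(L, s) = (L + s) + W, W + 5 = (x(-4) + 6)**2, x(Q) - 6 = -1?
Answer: 88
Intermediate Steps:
x(Q) = 5 (x(Q) = 6 - 1 = 5)
k(r) = -2 (k(r) = -6 + (0 + 2)**2 = -6 + 2**2 = -6 + 4 = -2)
W = 116 (W = -5 + (5 + 6)**2 = -5 + 11**2 = -5 + 121 = 116)
t(L, s) = 116 + L + s (t(L, s) = (L + s) + 116 = 116 + L + s)
-26 + t(0, k(-5 + 1)) = -26 + (116 + 0 - 2) = -26 + 114 = 88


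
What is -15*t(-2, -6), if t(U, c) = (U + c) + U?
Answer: 150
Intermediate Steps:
t(U, c) = c + 2*U
-15*t(-2, -6) = -15*(-6 + 2*(-2)) = -15*(-6 - 4) = -15*(-10) = 150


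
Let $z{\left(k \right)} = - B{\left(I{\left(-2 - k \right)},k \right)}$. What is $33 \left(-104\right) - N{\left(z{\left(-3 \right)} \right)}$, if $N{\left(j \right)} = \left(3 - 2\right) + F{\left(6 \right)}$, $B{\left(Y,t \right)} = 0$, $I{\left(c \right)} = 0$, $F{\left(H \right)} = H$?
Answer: $-3439$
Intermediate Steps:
$z{\left(k \right)} = 0$ ($z{\left(k \right)} = \left(-1\right) 0 = 0$)
$N{\left(j \right)} = 7$ ($N{\left(j \right)} = \left(3 - 2\right) + 6 = 1 + 6 = 7$)
$33 \left(-104\right) - N{\left(z{\left(-3 \right)} \right)} = 33 \left(-104\right) - 7 = -3432 - 7 = -3439$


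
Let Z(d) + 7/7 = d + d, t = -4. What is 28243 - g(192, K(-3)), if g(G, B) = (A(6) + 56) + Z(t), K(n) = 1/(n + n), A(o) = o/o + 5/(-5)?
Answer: 28196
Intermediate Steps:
Z(d) = -1 + 2*d (Z(d) = -1 + (d + d) = -1 + 2*d)
A(o) = 0 (A(o) = 1 + 5*(-⅕) = 1 - 1 = 0)
K(n) = 1/(2*n)
g(G, B) = 47 (g(G, B) = (0 + 56) + (-1 + 2*(-4)) = 56 + (-1 - 8) = 56 - 9 = 47)
28243 - g(192, K(-3)) = 28243 - 1*47 = 28243 - 47 = 28196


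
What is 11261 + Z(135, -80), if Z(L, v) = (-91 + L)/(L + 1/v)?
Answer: 121611059/10799 ≈ 11261.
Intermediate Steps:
Z(L, v) = (-91 + L)/(L + 1/v)
11261 + Z(135, -80) = 11261 - 80*(-91 + 135)/(1 + 135*(-80)) = 11261 - 80*44/(1 - 10800) = 11261 - 80*44/(-10799) = 11261 - 80*(-1/10799)*44 = 11261 + 3520/10799 = 121611059/10799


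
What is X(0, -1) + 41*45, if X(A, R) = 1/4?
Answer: 7381/4 ≈ 1845.3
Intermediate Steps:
X(A, R) = 1/4
X(0, -1) + 41*45 = 1/4 + 41*45 = 1/4 + 1845 = 7381/4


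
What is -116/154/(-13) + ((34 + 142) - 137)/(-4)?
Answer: -38807/4004 ≈ -9.6921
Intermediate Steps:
-116/154/(-13) + ((34 + 142) - 137)/(-4) = -116*1/154*(-1/13) + (176 - 137)*(-¼) = -58/77*(-1/13) + 39*(-¼) = 58/1001 - 39/4 = -38807/4004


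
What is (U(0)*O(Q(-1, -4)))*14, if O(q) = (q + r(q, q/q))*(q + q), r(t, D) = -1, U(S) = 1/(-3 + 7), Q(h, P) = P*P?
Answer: 1680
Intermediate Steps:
Q(h, P) = P**2
U(S) = 1/4
O(q) = 2*q*(-1 + q) (O(q) = (q - 1)*(q + q) = (-1 + q)*(2*q) = 2*q*(-1 + q))
(U(0)*O(Q(-1, -4)))*14 = ((2*(-4)**2*(-1 + (-4)**2))/4)*14 = ((2*16*(-1 + 16))/4)*14 = ((2*16*15)/4)*14 = ((1/4)*480)*14 = 120*14 = 1680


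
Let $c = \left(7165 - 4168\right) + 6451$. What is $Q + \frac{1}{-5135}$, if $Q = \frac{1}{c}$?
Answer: $- \frac{4313}{48515480} \approx -8.8899 \cdot 10^{-5}$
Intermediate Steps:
$c = 9448$ ($c = 2997 + 6451 = 9448$)
$Q = \frac{1}{9448} \approx 0.00010584$
$Q + \frac{1}{-5135} = \frac{1}{9448} + \frac{1}{-5135} = \frac{1}{9448} - \frac{1}{5135} = - \frac{4313}{48515480}$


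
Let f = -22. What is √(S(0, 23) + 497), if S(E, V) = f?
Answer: 5*√19 ≈ 21.794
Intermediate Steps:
S(E, V) = -22
√(S(0, 23) + 497) = √(-22 + 497) = √475 = 5*√19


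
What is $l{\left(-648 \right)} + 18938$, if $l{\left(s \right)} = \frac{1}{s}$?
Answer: $\frac{12271823}{648} \approx 18938.0$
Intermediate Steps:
$l{\left(-648 \right)} + 18938 = \frac{1}{-648} + 18938 = - \frac{1}{648} + 18938 = \frac{12271823}{648}$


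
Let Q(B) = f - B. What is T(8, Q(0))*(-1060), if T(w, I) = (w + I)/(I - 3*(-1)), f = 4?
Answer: -12720/7 ≈ -1817.1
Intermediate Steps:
Q(B) = 4 - B
T(w, I) = (I + w)/(3 + I) (T(w, I) = (I + w)/(I + 3) = (I + w)/(3 + I))
T(8, Q(0))*(-1060) = (((4 - 1*0) + 8)/(3 + (4 - 1*0)))*(-1060) = (((4 + 0) + 8)/(3 + (4 + 0)))*(-1060) = ((4 + 8)/(3 + 4))*(-1060) = (12/7)*(-1060) = -12720/7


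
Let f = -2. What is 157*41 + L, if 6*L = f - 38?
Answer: 19291/3 ≈ 6430.3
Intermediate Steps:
L = -20/3 (L = (-2 - 38)/6 = (1/6)*(-40) = -20/3 ≈ -6.6667)
157*41 + L = 157*41 - 20/3 = 6437 - 20/3 = 19291/3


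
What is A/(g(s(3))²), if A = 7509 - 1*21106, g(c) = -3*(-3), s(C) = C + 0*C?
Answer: -13597/81 ≈ -167.86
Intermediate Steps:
s(C) = C (s(C) = C + 0 = C)
g(c) = 9
A = -13597 (A = 7509 - 21106 = -13597)
A/(g(s(3))²) = -13597/(9²) = -13597/81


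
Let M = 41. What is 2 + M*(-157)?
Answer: -6435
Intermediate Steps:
2 + M*(-157) = 2 + 41*(-157) = 2 - 6437 = -6435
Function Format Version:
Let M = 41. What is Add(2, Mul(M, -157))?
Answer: -6435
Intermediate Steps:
Add(2, Mul(M, -157)) = Add(2, Mul(41, -157)) = Add(2, -6437) = -6435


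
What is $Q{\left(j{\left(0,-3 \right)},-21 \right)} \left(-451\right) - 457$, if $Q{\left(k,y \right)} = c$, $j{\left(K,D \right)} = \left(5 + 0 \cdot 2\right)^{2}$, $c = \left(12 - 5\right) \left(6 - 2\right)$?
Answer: $-13085$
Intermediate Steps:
$c = 28$ ($c = 7 \cdot 4 = 28$)
$j{\left(K,D \right)} = 25$ ($j{\left(K,D \right)} = \left(5 + 0\right)^{2} = 5^{2} = 25$)
$Q{\left(k,y \right)} = 28$
$Q{\left(j{\left(0,-3 \right)},-21 \right)} \left(-451\right) - 457 = 28 \left(-451\right) - 457 = -12628 - 457 = -13085$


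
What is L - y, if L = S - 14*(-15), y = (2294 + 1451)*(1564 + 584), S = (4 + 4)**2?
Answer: -8043986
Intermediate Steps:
S = 64 (S = 8**2 = 64)
y = 8044260 (y = 3745*2148 = 8044260)
L = 274 (L = 64 - 14*(-15) = 64 + 210 = 274)
L - y = 274 - 1*8044260 = 274 - 8044260 = -8043986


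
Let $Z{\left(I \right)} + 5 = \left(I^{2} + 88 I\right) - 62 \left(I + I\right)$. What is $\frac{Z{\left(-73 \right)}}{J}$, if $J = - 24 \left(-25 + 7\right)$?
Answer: $\frac{497}{27} \approx 18.407$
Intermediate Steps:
$Z{\left(I \right)} = -5 + I^{2} - 36 I$ ($Z{\left(I \right)} = -5 - \left(- I^{2} - 88 I + 62 \left(I + I\right)\right) = -5 - \left(- I^{2} - 88 I + 62 \cdot 2 I\right) = -5 - \left(- I^{2} + 36 I\right) = -5 + \left(I^{2} - 36 I\right) = -5 + I^{2} - 36 I$)
$J = 432$ ($J = \left(-24\right) \left(-18\right) = 432$)
$\frac{Z{\left(-73 \right)}}{J} = \frac{-5 + \left(-73\right)^{2} - -2628}{432} = \left(-5 + 5329 + 2628\right) \frac{1}{432} = 7952 \cdot \frac{1}{432} = \frac{497}{27}$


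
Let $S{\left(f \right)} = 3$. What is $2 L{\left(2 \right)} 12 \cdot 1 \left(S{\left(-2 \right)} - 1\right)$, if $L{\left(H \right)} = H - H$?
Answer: $0$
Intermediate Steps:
$L{\left(H \right)} = 0$
$2 L{\left(2 \right)} 12 \cdot 1 \left(S{\left(-2 \right)} - 1\right) = 2 \cdot 0 \cdot 12 \cdot 1 \left(3 - 1\right) = 2 \cdot 0 \cdot 1 \left(3 - 1\right) = 0 \cdot 1 \cdot 2 = 0 \cdot 2 = 0$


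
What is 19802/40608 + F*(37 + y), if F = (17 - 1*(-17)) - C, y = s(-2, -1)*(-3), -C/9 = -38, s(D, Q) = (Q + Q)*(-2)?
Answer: -156330899/20304 ≈ -7699.5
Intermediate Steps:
s(D, Q) = -4*Q (s(D, Q) = (2*Q)*(-2) = -4*Q)
C = 342 (C = -9*(-38) = 342)
y = -12 (y = -4*(-1)*(-3) = 4*(-3) = -12)
F = -308 (F = (17 - 1*(-17)) - 1*342 = (17 + 17) - 342 = 34 - 342 = -308)
19802/40608 + F*(37 + y) = 19802/40608 - 308*(37 - 12) = 19802*(1/40608) - 308*25 = 9901/20304 - 7700 = -156330899/20304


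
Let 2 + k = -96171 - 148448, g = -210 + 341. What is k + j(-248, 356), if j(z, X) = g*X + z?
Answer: -198233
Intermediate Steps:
g = 131
k = -244621 (k = -2 + (-96171 - 148448) = -2 - 244619 = -244621)
j(z, X) = z + 131*X (j(z, X) = 131*X + z = z + 131*X)
k + j(-248, 356) = -244621 + (-248 + 131*356) = -244621 + (-248 + 46636) = -244621 + 46388 = -198233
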